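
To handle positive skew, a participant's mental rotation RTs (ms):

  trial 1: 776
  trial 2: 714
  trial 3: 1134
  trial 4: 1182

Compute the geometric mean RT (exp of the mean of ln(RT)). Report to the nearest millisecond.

928 ms

ln(RT): 6.6542, 6.5709, 7.0335, 7.0750
Mean ln(RT) = 27.3335/4 = 6.83338
Geometric mean = exp(6.83338) = 928.32 ms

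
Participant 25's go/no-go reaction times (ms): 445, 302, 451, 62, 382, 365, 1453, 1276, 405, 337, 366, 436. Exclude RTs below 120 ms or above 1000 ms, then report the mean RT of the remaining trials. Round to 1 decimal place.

Excluded: 62, 1276, 1453
Retained (n=9): Σ = 3489
Mean = 3489/9 = 387.6667

387.7 ms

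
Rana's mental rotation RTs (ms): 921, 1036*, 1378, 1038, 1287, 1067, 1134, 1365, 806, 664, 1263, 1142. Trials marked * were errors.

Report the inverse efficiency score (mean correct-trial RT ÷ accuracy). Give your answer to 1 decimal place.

Correct trials (n=11): 921, 1378, 1038, 1287, 1067, 1134, 1365, 806, 664, 1263, 1142
Mean correct RT = 12065/11 = 1096.8182 ms
Proportion correct = 11/12
IES = 1096.8182 / (11/12) = 1196.529 ms

1196.5 ms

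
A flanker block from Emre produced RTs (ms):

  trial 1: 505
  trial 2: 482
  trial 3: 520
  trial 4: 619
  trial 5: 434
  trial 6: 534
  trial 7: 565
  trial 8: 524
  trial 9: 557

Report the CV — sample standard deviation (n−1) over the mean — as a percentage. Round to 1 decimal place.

10.0%

n = 9, Σ = 4740, M = 526.6667
Σ(x−M)² = 22072.000; s = √(22072.000/8) = 52.5262
CV = 52.5262 / 526.6667 = 0.09973 = 9.973%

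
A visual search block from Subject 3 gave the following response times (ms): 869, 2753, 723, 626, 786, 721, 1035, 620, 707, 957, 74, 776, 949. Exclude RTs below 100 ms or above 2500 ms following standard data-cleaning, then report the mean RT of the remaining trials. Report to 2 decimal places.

797.18 ms

Excluded: 74, 2753
Retained (n=11): Σ = 8769
Mean = 8769/11 = 797.1818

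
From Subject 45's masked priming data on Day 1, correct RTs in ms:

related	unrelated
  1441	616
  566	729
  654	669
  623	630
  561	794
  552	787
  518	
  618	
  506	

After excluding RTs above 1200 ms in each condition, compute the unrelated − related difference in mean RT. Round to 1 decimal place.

related: exclude 1441
M(related) = 4598/8 = 574.750
M(unrelated) = 4225/6 = 704.167
Difference = 704.167 − 574.750 = 129.417 ms

129.4 ms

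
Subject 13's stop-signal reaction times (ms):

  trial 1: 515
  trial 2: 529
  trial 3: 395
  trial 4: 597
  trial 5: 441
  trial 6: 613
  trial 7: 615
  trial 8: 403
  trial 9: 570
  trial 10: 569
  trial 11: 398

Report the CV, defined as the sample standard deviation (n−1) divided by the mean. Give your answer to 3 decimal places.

n = 11, Σ = 5645, M = 513.1818
Σ(x−M)² = 78537.636; s = √(78537.636/10) = 88.6215
CV = 88.6215 / 513.1818 = 0.17269

0.173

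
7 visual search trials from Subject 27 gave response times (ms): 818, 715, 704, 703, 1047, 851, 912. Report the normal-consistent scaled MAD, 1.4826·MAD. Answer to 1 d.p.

Sorted: 703, 704, 715, 818, 851, 912, 1047 → median = 818
|x − 818| sorted: 0, 33, 94, 103, 114, 115, 229 → MAD = 103
Robust SD ≈ 1.4826 × 103 = 152.708

152.7 ms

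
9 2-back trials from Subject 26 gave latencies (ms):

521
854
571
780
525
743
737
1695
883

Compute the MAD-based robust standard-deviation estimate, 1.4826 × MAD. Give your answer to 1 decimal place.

Sorted: 521, 525, 571, 737, 743, 780, 854, 883, 1695 → median = 743
|x − 743| sorted: 0, 6, 37, 111, 140, 172, 218, 222, 952 → MAD = 140
Robust SD ≈ 1.4826 × 140 = 207.564

207.6 ms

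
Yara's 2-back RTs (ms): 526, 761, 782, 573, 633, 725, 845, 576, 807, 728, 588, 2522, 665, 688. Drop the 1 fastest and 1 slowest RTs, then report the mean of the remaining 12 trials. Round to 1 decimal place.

697.6 ms

Sorted: 526, 573, 576, 588, 633, 665, 688, 725, 728, 761, 782, 807, 845, 2522
Drop lowest 1 (526) and highest 1 (2522)
Remaining (n=12): Σ = 8371, mean = 8371/12 = 697.583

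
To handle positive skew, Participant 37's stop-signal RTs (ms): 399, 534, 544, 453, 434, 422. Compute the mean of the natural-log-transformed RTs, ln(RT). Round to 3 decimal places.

6.134

ln(RT): 5.9890, 6.2804, 6.2989, 6.1159, 6.0730, 6.0450
Σ ln(RT) = 36.8022
Mean = 36.8022/6 = 6.13371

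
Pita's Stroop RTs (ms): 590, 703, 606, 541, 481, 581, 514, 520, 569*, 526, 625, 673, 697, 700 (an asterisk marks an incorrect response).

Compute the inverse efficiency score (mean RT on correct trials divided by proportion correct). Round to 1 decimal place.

Correct trials (n=13): 590, 703, 606, 541, 481, 581, 514, 520, 526, 625, 673, 697, 700
Mean correct RT = 7757/13 = 596.6923 ms
Proportion correct = 13/14
IES = 596.6923 / (13/14) = 642.592 ms

642.6 ms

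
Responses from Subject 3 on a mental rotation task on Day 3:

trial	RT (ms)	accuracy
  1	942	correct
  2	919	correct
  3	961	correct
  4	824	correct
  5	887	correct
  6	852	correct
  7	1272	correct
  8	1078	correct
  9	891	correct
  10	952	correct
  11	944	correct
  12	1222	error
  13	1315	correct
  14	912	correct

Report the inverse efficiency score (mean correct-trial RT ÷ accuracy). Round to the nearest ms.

Correct trials (n=13): 942, 919, 961, 824, 887, 852, 1272, 1078, 891, 952, 944, 1315, 912
Mean correct RT = 12749/13 = 980.6923 ms
Proportion correct = 13/14
IES = 980.6923 / (13/14) = 1056.130 ms

1056 ms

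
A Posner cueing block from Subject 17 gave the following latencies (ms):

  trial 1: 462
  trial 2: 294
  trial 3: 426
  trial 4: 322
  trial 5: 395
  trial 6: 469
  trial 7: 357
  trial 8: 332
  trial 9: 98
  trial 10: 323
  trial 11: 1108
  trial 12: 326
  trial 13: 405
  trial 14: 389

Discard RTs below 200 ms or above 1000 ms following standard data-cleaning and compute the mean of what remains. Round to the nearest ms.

Excluded: 98, 1108
Retained (n=12): Σ = 4500
Mean = 4500/12 = 375.0000

375 ms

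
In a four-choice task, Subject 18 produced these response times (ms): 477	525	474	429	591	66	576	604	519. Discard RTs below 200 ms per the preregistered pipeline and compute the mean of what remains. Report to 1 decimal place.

524.4 ms

Excluded: 66
Retained (n=8): Σ = 4195
Mean = 4195/8 = 524.3750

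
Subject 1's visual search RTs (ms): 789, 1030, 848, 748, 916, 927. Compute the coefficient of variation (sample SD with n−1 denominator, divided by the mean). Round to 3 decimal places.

0.117

n = 6, Σ = 5258, M = 876.3333
Σ(x−M)² = 52653.333; s = √(52653.333/5) = 102.6190
CV = 102.6190 / 876.3333 = 0.11710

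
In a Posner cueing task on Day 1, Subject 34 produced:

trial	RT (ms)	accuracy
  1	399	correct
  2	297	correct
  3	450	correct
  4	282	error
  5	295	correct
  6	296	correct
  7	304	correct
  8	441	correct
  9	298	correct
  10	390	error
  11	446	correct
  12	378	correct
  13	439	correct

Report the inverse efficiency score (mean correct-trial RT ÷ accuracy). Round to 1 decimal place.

434.4 ms

Correct trials (n=11): 399, 297, 450, 295, 296, 304, 441, 298, 446, 378, 439
Mean correct RT = 4043/11 = 367.5455 ms
Proportion correct = 11/13
IES = 367.5455 / (11/13) = 434.372 ms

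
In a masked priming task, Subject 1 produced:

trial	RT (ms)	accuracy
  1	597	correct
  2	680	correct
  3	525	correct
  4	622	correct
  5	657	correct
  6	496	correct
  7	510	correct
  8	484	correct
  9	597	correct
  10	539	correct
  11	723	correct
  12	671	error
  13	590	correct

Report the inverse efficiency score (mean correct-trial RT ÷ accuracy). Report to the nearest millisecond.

634 ms

Correct trials (n=12): 597, 680, 525, 622, 657, 496, 510, 484, 597, 539, 723, 590
Mean correct RT = 7020/12 = 585.0000 ms
Proportion correct = 12/13
IES = 585.0000 / (12/13) = 633.750 ms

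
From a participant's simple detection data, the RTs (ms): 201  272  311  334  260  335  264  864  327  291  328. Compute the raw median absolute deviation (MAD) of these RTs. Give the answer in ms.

24 ms

Sorted: 201, 260, 264, 272, 291, 311, 327, 328, 334, 335, 864 → median = 311
|x − 311|: 110, 39, 0, 23, 51, 24, 47, 553, 16, 20, 17
Sorted deviations: 0, 16, 17, 20, 23, 24, 39, 47, 51, 110, 553 → MAD = 24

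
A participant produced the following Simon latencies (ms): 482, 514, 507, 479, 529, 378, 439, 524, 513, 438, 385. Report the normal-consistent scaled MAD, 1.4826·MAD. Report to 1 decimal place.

Sorted: 378, 385, 438, 439, 479, 482, 507, 513, 514, 524, 529 → median = 482
|x − 482| sorted: 0, 3, 25, 31, 32, 42, 43, 44, 47, 97, 104 → MAD = 42
Robust SD ≈ 1.4826 × 42 = 62.269

62.3 ms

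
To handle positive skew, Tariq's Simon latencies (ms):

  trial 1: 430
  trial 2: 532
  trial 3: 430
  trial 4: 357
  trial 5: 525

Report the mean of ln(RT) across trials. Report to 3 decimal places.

ln(RT): 6.0638, 6.2766, 6.0638, 5.8777, 6.2634
Σ ln(RT) = 30.5453
Mean = 30.5453/5 = 6.10907

6.109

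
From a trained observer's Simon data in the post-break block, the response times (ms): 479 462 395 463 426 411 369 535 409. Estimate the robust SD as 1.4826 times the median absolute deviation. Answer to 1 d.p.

Sorted: 369, 395, 409, 411, 426, 462, 463, 479, 535 → median = 426
|x − 426| sorted: 0, 15, 17, 31, 36, 37, 53, 57, 109 → MAD = 36
Robust SD ≈ 1.4826 × 36 = 53.374

53.4 ms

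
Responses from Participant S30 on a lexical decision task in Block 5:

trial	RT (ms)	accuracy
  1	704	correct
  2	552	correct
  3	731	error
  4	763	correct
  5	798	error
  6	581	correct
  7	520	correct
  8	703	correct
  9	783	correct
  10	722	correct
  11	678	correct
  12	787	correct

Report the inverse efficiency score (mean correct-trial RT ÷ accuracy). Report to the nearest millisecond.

815 ms

Correct trials (n=10): 704, 552, 763, 581, 520, 703, 783, 722, 678, 787
Mean correct RT = 6793/10 = 679.3000 ms
Proportion correct = 10/12
IES = 679.3000 / (10/12) = 815.160 ms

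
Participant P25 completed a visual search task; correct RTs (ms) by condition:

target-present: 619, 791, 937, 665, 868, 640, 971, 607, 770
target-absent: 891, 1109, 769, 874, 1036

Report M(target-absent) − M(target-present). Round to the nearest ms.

173 ms

M(target-present) = 6868/9 = 763.111
M(target-absent) = 4679/5 = 935.800
Difference = 935.800 − 763.111 = 172.689 ms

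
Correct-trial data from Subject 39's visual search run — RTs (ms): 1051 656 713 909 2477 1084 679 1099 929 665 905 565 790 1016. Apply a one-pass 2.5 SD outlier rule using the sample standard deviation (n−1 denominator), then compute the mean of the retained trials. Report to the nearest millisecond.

851 ms

n = 14, ΣRT = 13538, M = 967.000
Σ(x−M)² = 2857640.00; s = √(2857640.00/13) = 468.848
Cutoffs: 967.000 ± 2.5·468.848 → [-205.1, 2139.1]
Outside: 2477 → excluded.
Retained (n=13): Σ = 11061, mean = 11061/13 = 850.846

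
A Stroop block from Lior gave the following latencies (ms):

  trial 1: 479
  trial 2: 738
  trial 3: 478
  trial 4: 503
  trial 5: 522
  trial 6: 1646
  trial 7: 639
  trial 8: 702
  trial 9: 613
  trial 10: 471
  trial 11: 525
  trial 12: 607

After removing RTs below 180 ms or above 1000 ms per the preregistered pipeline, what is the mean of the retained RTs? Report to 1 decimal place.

570.6 ms

Excluded: 1646
Retained (n=11): Σ = 6277
Mean = 6277/11 = 570.6364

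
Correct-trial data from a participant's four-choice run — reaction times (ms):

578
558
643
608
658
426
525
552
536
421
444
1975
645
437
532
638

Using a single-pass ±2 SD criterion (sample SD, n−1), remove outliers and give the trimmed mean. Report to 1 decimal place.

n = 16, ΣRT = 10176, M = 636.000
Σ(x−M)² = 2010754.00; s = √(2010754.00/15) = 366.129
Cutoffs: 636.000 ± 2·366.129 → [-96.3, 1368.3]
Outside: 1975 → excluded.
Retained (n=15): Σ = 8201, mean = 8201/15 = 546.733

546.7 ms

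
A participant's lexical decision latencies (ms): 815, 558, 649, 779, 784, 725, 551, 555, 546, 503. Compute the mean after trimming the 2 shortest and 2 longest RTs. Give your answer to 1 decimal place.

636.2 ms

Sorted: 503, 546, 551, 555, 558, 649, 725, 779, 784, 815
Drop lowest 2 (503, 546) and highest 2 (784, 815)
Remaining (n=6): Σ = 3817, mean = 3817/6 = 636.167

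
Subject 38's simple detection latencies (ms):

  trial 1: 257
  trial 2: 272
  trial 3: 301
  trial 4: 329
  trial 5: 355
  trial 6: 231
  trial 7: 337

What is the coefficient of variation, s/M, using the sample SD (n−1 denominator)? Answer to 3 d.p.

0.154

n = 7, Σ = 2082, M = 297.4286
Σ(x−M)² = 12583.714; s = √(12583.714/6) = 45.7961
CV = 45.7961 / 297.4286 = 0.15397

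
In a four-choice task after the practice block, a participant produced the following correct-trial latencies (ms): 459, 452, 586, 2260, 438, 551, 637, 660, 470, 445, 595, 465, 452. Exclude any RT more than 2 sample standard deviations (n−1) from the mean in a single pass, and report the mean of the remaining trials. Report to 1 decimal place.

n = 13, ΣRT = 8470, M = 651.538
Σ(x−M)² = 2877743.23; s = √(2877743.23/12) = 489.706
Cutoffs: 651.538 ± 2·489.706 → [-327.9, 1631.0]
Outside: 2260 → excluded.
Retained (n=12): Σ = 6210, mean = 6210/12 = 517.500

517.5 ms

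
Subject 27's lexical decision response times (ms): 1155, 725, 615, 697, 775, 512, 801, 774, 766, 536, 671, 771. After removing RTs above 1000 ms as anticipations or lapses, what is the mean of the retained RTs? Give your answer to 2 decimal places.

Excluded: 1155
Retained (n=11): Σ = 7643
Mean = 7643/11 = 694.8182

694.82 ms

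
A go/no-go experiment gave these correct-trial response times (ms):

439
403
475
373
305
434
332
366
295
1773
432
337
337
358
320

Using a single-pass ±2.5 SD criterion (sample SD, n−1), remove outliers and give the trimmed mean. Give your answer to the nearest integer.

n = 15, ΣRT = 6979, M = 465.267
Σ(x−M)² = 1873228.93; s = √(1873228.93/14) = 365.790
Cutoffs: 465.267 ± 2.5·365.790 → [-449.2, 1379.7]
Outside: 1773 → excluded.
Retained (n=14): Σ = 5206, mean = 5206/14 = 371.857

372 ms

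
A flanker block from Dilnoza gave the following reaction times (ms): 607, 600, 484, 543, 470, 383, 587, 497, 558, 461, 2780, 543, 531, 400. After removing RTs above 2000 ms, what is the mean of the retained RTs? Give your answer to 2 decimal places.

512.62 ms

Excluded: 2780
Retained (n=13): Σ = 6664
Mean = 6664/13 = 512.6154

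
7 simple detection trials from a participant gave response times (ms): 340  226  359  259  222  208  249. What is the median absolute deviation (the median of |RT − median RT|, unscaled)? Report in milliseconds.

27 ms

Sorted: 208, 222, 226, 249, 259, 340, 359 → median = 249
|x − 249|: 91, 23, 110, 10, 27, 41, 0
Sorted deviations: 0, 10, 23, 27, 41, 91, 110 → MAD = 27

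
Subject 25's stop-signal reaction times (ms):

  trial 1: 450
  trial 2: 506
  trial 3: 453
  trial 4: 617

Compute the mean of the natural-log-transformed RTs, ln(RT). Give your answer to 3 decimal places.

ln(RT): 6.1092, 6.2265, 6.1159, 6.4249
Σ ln(RT) = 24.8765
Mean = 24.8765/4 = 6.21914

6.219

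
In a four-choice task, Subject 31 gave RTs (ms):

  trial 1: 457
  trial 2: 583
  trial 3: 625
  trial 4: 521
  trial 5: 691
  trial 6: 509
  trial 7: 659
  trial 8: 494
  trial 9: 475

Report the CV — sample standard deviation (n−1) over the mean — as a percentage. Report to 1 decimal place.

15.3%

n = 9, Σ = 5014, M = 557.1111
Σ(x−M)² = 57952.889; s = √(57952.889/8) = 85.1123
CV = 85.1123 / 557.1111 = 0.15277 = 15.277%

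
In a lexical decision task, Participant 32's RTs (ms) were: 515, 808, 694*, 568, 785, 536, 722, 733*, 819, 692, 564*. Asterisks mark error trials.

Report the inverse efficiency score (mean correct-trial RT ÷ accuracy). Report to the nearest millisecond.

936 ms

Correct trials (n=8): 515, 808, 568, 785, 536, 722, 819, 692
Mean correct RT = 5445/8 = 680.6250 ms
Proportion correct = 8/11
IES = 680.6250 / (8/11) = 935.859 ms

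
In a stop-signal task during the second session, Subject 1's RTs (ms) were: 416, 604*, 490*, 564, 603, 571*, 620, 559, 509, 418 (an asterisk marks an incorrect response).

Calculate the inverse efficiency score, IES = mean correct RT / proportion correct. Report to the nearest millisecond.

753 ms

Correct trials (n=7): 416, 564, 603, 620, 559, 509, 418
Mean correct RT = 3689/7 = 527.0000 ms
Proportion correct = 7/10
IES = 527.0000 / (7/10) = 752.857 ms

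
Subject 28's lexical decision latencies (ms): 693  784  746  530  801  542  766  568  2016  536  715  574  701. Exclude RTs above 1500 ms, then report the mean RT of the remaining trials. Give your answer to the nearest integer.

663 ms

Excluded: 2016
Retained (n=12): Σ = 7956
Mean = 7956/12 = 663.0000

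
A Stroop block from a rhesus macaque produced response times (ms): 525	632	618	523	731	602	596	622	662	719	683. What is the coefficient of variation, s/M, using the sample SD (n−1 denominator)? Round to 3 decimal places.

n = 11, Σ = 6913, M = 628.4545
Σ(x−M)² = 46554.727; s = √(46554.727/10) = 68.2310
CV = 68.2310 / 628.4545 = 0.10857

0.109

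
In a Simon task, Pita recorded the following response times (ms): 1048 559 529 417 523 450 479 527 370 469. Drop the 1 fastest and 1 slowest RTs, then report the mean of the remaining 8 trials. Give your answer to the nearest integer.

494 ms

Sorted: 370, 417, 450, 469, 479, 523, 527, 529, 559, 1048
Drop lowest 1 (370) and highest 1 (1048)
Remaining (n=8): Σ = 3953, mean = 3953/8 = 494.125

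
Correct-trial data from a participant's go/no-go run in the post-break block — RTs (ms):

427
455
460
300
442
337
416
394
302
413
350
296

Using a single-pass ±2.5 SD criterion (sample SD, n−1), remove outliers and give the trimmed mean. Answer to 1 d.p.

382.7 ms

n = 12, ΣRT = 4592, M = 382.667
Σ(x−M)² = 42862.67; s = √(42862.67/11) = 62.423
Cutoffs: 382.667 ± 2.5·62.423 → [226.6, 538.7]
No RTs fall outside the cutoffs; all 12 retained. Mean = 4592/12 = 382.667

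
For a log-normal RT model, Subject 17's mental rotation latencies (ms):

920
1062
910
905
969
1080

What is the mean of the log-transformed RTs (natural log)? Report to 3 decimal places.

ln(RT): 6.8244, 6.9679, 6.8134, 6.8079, 6.8763, 6.9847
Σ ln(RT) = 41.2746
Mean = 41.2746/6 = 6.87911

6.879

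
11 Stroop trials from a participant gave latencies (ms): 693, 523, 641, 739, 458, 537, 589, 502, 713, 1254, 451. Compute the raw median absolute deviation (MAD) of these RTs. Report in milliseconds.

104 ms

Sorted: 451, 458, 502, 523, 537, 589, 641, 693, 713, 739, 1254 → median = 589
|x − 589|: 104, 66, 52, 150, 131, 52, 0, 87, 124, 665, 138
Sorted deviations: 0, 52, 52, 66, 87, 104, 124, 131, 138, 150, 665 → MAD = 104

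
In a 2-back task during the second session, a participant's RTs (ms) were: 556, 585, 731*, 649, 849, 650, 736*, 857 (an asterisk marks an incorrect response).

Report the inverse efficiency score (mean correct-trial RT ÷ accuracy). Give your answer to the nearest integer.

921 ms

Correct trials (n=6): 556, 585, 649, 849, 650, 857
Mean correct RT = 4146/6 = 691.0000 ms
Proportion correct = 6/8
IES = 691.0000 / (6/8) = 921.333 ms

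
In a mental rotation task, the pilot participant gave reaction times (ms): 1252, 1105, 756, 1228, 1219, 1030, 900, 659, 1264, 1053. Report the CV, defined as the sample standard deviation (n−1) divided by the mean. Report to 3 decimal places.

n = 10, Σ = 10466, M = 1046.6000
Σ(x−M)² = 411980.400; s = √(411980.400/9) = 213.9523
CV = 213.9523 / 1046.6000 = 0.20443

0.204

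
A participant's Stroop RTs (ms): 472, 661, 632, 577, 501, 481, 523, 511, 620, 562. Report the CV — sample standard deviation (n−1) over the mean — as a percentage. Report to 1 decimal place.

n = 10, Σ = 5540, M = 554.0000
Σ(x−M)² = 40154.000; s = √(40154.000/9) = 66.7949
CV = 66.7949 / 554.0000 = 0.12057 = 12.057%

12.1%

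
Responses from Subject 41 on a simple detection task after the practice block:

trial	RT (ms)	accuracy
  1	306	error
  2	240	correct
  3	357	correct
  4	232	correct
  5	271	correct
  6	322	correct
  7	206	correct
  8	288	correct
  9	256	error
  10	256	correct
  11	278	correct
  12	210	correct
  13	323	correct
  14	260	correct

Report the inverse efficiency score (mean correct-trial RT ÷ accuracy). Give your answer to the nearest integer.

Correct trials (n=12): 240, 357, 232, 271, 322, 206, 288, 256, 278, 210, 323, 260
Mean correct RT = 3243/12 = 270.2500 ms
Proportion correct = 12/14
IES = 270.2500 / (12/14) = 315.292 ms

315 ms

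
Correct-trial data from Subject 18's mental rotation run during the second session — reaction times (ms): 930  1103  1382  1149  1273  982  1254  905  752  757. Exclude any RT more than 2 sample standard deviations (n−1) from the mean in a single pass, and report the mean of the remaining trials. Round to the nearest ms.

1049 ms

n = 10, ΣRT = 10487, M = 1048.700
Σ(x−M)² = 428864.10; s = √(428864.10/9) = 218.292
Cutoffs: 1048.700 ± 2·218.292 → [612.1, 1485.3]
No RTs fall outside the cutoffs; all 10 retained. Mean = 10487/10 = 1048.700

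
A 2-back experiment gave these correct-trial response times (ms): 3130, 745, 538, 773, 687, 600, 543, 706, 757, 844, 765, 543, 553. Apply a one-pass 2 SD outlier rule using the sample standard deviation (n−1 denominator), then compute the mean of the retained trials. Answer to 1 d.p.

n = 13, ΣRT = 11184, M = 860.308
Σ(x−M)² = 5713738.77; s = √(5713738.77/12) = 690.033
Cutoffs: 860.308 ± 2·690.033 → [-519.8, 2240.4]
Outside: 3130 → excluded.
Retained (n=12): Σ = 8054, mean = 8054/12 = 671.167

671.2 ms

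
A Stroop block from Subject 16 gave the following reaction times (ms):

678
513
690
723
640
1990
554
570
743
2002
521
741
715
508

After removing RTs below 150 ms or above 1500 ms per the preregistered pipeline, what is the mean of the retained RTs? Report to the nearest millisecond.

Excluded: 1990, 2002
Retained (n=12): Σ = 7596
Mean = 7596/12 = 633.0000

633 ms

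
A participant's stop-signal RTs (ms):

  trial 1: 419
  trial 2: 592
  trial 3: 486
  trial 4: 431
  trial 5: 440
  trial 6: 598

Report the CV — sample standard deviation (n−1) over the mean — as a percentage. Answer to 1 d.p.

16.4%

n = 6, Σ = 2966, M = 494.3333
Σ(x−M)² = 32993.333; s = √(32993.333/5) = 81.2322
CV = 81.2322 / 494.3333 = 0.16433 = 16.433%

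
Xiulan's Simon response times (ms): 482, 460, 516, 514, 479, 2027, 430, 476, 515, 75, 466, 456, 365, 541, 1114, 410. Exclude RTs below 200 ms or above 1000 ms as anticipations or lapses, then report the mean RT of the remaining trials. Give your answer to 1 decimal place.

Excluded: 75, 1114, 2027
Retained (n=13): Σ = 6110
Mean = 6110/13 = 470.0000

470.0 ms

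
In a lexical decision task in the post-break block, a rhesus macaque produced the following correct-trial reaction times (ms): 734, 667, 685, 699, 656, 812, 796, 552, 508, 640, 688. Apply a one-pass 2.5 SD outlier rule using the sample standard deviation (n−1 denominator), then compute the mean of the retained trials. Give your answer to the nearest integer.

n = 11, ΣRT = 7437, M = 676.091
Σ(x−M)² = 82390.91; s = √(82390.91/10) = 90.769
Cutoffs: 676.091 ± 2.5·90.769 → [449.2, 903.0]
No RTs fall outside the cutoffs; all 11 retained. Mean = 7437/11 = 676.091

676 ms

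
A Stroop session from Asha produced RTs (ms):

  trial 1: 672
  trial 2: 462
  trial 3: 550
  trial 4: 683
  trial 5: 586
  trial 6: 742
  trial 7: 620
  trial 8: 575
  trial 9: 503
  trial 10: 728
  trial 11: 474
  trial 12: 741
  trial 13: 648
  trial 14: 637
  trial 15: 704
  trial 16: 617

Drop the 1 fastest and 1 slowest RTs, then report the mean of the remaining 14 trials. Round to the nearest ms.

624 ms

Sorted: 462, 474, 503, 550, 575, 586, 617, 620, 637, 648, 672, 683, 704, 728, 741, 742
Drop lowest 1 (462) and highest 1 (742)
Remaining (n=14): Σ = 8738, mean = 8738/14 = 624.143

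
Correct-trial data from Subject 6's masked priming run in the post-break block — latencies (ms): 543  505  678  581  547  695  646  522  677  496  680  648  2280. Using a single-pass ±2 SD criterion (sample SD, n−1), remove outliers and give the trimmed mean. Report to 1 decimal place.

601.5 ms

n = 13, ΣRT = 9498, M = 730.615
Σ(x−M)² = 2664817.08; s = √(2664817.08/12) = 471.241
Cutoffs: 730.615 ± 2·471.241 → [-211.9, 1673.1]
Outside: 2280 → excluded.
Retained (n=12): Σ = 7218, mean = 7218/12 = 601.500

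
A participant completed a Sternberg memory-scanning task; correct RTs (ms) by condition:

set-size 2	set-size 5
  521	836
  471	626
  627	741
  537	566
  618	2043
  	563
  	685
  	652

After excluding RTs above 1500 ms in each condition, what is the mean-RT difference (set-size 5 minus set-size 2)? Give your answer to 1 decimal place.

112.2 ms

set-size 5: exclude 2043
M(set-size 2) = 2774/5 = 554.800
M(set-size 5) = 4669/7 = 667.000
Difference = 667.000 − 554.800 = 112.200 ms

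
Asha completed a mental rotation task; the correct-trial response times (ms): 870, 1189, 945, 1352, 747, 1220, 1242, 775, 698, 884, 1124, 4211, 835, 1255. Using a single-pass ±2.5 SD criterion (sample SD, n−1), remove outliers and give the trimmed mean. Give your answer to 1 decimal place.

1010.5 ms

n = 14, ΣRT = 17347, M = 1239.071
Σ(x−M)² = 10123782.93; s = √(10123782.93/13) = 882.470
Cutoffs: 1239.071 ± 2.5·882.470 → [-967.1, 3445.2]
Outside: 4211 → excluded.
Retained (n=13): Σ = 13136, mean = 13136/13 = 1010.462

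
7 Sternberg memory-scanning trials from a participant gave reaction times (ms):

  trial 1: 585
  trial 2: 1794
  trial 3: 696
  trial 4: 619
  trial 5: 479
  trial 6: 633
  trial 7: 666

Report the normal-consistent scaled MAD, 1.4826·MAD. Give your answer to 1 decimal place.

71.2 ms

Sorted: 479, 585, 619, 633, 666, 696, 1794 → median = 633
|x − 633| sorted: 0, 14, 33, 48, 63, 154, 1161 → MAD = 48
Robust SD ≈ 1.4826 × 48 = 71.165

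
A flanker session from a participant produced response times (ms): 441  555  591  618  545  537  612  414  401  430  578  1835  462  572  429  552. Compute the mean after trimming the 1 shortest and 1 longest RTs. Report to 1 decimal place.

524.0 ms

Sorted: 401, 414, 429, 430, 441, 462, 537, 545, 552, 555, 572, 578, 591, 612, 618, 1835
Drop lowest 1 (401) and highest 1 (1835)
Remaining (n=14): Σ = 7336, mean = 7336/14 = 524.000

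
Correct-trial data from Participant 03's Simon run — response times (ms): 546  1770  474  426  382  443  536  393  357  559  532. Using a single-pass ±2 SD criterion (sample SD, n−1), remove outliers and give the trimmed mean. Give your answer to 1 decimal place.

n = 11, ΣRT = 6418, M = 583.455
Σ(x−M)² = 1599428.73; s = √(1599428.73/10) = 399.929
Cutoffs: 583.455 ± 2·399.929 → [-216.4, 1383.3]
Outside: 1770 → excluded.
Retained (n=10): Σ = 4648, mean = 4648/10 = 464.800

464.8 ms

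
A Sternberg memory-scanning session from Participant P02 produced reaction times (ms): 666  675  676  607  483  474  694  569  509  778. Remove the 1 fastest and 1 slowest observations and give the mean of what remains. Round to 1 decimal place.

Sorted: 474, 483, 509, 569, 607, 666, 675, 676, 694, 778
Drop lowest 1 (474) and highest 1 (778)
Remaining (n=8): Σ = 4879, mean = 4879/8 = 609.875

609.9 ms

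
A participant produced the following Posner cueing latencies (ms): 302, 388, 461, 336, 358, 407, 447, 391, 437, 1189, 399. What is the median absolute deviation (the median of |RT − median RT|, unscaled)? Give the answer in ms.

Sorted: 302, 336, 358, 388, 391, 399, 407, 437, 447, 461, 1189 → median = 399
|x − 399|: 97, 11, 62, 63, 41, 8, 48, 8, 38, 790, 0
Sorted deviations: 0, 8, 8, 11, 38, 41, 48, 62, 63, 97, 790 → MAD = 41

41 ms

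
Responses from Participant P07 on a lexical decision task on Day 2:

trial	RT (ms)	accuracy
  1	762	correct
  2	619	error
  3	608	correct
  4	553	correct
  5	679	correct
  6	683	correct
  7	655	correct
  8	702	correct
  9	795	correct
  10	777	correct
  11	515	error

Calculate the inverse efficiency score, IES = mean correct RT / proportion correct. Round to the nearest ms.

844 ms

Correct trials (n=9): 762, 608, 553, 679, 683, 655, 702, 795, 777
Mean correct RT = 6214/9 = 690.4444 ms
Proportion correct = 9/11
IES = 690.4444 / (9/11) = 843.877 ms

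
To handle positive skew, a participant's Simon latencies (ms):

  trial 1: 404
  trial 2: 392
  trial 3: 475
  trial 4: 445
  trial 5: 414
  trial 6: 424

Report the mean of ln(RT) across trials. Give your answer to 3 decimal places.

ln(RT): 6.0014, 5.9713, 6.1633, 6.0981, 6.0259, 6.0497
Σ ln(RT) = 36.3097
Mean = 36.3097/6 = 6.05161

6.052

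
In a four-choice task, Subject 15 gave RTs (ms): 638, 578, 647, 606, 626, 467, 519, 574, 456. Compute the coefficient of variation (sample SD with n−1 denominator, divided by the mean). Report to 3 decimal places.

0.126

n = 9, Σ = 5111, M = 567.8889
Σ(x−M)² = 41230.889; s = √(41230.889/8) = 71.7904
CV = 71.7904 / 567.8889 = 0.12642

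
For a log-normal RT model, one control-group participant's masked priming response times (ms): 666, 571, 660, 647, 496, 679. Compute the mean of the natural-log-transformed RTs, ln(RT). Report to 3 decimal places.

ln(RT): 6.5013, 6.3474, 6.4922, 6.4723, 6.2066, 6.5206
Σ ln(RT) = 38.5405
Mean = 38.5405/6 = 6.42341

6.423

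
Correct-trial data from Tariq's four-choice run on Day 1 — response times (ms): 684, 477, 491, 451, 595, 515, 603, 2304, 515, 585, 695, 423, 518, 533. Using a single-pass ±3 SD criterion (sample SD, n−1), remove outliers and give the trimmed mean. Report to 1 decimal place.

n = 14, ΣRT = 9389, M = 670.643
Σ(x−M)² = 2956293.21; s = √(2956293.21/13) = 476.872
Cutoffs: 670.643 ± 3·476.872 → [-760.0, 2101.3]
Outside: 2304 → excluded.
Retained (n=13): Σ = 7085, mean = 7085/13 = 545.000

545.0 ms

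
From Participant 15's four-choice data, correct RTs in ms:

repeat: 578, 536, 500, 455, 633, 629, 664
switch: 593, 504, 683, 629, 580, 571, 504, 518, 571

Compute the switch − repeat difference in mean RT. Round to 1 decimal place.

M(repeat) = 3995/7 = 570.714
M(switch) = 5153/9 = 572.556
Difference = 572.556 − 570.714 = 1.841 ms

1.8 ms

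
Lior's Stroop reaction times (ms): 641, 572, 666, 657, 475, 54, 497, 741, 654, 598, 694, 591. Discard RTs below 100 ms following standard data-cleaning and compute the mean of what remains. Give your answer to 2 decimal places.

616.91 ms

Excluded: 54
Retained (n=11): Σ = 6786
Mean = 6786/11 = 616.9091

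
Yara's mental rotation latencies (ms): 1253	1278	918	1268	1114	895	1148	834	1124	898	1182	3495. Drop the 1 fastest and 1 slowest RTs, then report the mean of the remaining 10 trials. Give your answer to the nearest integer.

1108 ms

Sorted: 834, 895, 898, 918, 1114, 1124, 1148, 1182, 1253, 1268, 1278, 3495
Drop lowest 1 (834) and highest 1 (3495)
Remaining (n=10): Σ = 11078, mean = 11078/10 = 1107.800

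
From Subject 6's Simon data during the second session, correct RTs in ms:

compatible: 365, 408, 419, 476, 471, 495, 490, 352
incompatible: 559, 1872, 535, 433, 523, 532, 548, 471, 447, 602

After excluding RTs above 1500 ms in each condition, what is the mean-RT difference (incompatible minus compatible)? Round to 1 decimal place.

incompatible: exclude 1872
M(compatible) = 3476/8 = 434.500
M(incompatible) = 4650/9 = 516.667
Difference = 516.667 − 434.500 = 82.167 ms

82.2 ms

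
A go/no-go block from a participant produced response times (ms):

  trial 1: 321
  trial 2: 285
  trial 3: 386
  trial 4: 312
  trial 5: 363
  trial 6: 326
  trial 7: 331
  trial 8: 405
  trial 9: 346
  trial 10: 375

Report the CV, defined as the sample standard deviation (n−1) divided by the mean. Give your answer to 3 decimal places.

n = 10, Σ = 3450, M = 345.0000
Σ(x−M)² = 12328.000; s = √(12328.000/9) = 37.0105
CV = 37.0105 / 345.0000 = 0.10728

0.107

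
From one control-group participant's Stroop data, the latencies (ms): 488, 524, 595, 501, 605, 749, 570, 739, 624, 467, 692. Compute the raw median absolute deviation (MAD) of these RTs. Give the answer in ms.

94 ms

Sorted: 467, 488, 501, 524, 570, 595, 605, 624, 692, 739, 749 → median = 595
|x − 595|: 107, 71, 0, 94, 10, 154, 25, 144, 29, 128, 97
Sorted deviations: 0, 10, 25, 29, 71, 94, 97, 107, 128, 144, 154 → MAD = 94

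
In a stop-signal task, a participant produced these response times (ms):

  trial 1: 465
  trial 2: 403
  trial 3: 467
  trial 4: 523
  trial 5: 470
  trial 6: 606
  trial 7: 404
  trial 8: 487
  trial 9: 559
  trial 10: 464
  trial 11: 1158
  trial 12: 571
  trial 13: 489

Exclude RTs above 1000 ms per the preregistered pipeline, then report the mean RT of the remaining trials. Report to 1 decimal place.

492.3 ms

Excluded: 1158
Retained (n=12): Σ = 5908
Mean = 5908/12 = 492.3333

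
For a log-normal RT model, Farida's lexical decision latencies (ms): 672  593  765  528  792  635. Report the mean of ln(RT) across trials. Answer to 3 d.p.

6.489

ln(RT): 6.5103, 6.3852, 6.6399, 6.2691, 6.6746, 6.4536
Σ ln(RT) = 38.9326
Mean = 38.9326/6 = 6.48877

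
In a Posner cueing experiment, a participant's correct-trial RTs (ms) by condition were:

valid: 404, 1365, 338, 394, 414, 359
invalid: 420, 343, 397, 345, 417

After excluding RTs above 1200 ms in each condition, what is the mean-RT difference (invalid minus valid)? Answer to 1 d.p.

valid: exclude 1365
M(valid) = 1909/5 = 381.800
M(invalid) = 1922/5 = 384.400
Difference = 384.400 − 381.800 = 2.600 ms

2.6 ms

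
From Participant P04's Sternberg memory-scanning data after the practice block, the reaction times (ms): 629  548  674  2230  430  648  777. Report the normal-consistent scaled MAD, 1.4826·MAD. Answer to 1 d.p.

Sorted: 430, 548, 629, 648, 674, 777, 2230 → median = 648
|x − 648| sorted: 0, 19, 26, 100, 129, 218, 1582 → MAD = 100
Robust SD ≈ 1.4826 × 100 = 148.260

148.3 ms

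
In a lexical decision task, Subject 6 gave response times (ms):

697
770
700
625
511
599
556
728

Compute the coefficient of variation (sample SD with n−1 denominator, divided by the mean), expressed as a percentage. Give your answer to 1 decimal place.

n = 8, Σ = 5186, M = 648.2500
Σ(x−M)² = 56551.500; s = √(56551.500/7) = 89.8821
CV = 89.8821 / 648.2500 = 0.13865 = 13.865%

13.9%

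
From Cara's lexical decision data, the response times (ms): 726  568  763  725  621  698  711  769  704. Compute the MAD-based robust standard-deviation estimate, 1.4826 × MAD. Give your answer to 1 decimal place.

Sorted: 568, 621, 698, 704, 711, 725, 726, 763, 769 → median = 711
|x − 711| sorted: 0, 7, 13, 14, 15, 52, 58, 90, 143 → MAD = 15
Robust SD ≈ 1.4826 × 15 = 22.239

22.2 ms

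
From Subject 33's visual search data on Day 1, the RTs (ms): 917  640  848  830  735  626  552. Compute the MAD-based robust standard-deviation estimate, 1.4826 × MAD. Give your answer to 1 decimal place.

Sorted: 552, 626, 640, 735, 830, 848, 917 → median = 735
|x − 735| sorted: 0, 95, 95, 109, 113, 182, 183 → MAD = 109
Robust SD ≈ 1.4826 × 109 = 161.603

161.6 ms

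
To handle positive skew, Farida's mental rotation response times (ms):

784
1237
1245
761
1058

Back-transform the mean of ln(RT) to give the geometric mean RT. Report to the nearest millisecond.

994 ms

ln(RT): 6.6644, 7.1204, 7.1269, 6.6346, 6.9641
Mean ln(RT) = 34.5105/5 = 6.90210
Geometric mean = exp(6.90210) = 994.36 ms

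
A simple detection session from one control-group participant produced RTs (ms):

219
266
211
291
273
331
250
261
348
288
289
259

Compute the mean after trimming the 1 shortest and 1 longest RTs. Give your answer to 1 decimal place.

272.7 ms

Sorted: 211, 219, 250, 259, 261, 266, 273, 288, 289, 291, 331, 348
Drop lowest 1 (211) and highest 1 (348)
Remaining (n=10): Σ = 2727, mean = 2727/10 = 272.700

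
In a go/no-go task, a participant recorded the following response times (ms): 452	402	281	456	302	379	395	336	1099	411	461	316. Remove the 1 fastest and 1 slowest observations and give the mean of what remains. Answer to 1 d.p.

Sorted: 281, 302, 316, 336, 379, 395, 402, 411, 452, 456, 461, 1099
Drop lowest 1 (281) and highest 1 (1099)
Remaining (n=10): Σ = 3910, mean = 3910/10 = 391.000

391.0 ms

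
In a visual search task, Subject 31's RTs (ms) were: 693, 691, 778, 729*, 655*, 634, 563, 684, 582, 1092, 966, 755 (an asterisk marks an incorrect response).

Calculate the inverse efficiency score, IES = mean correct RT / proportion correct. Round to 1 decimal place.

Correct trials (n=10): 693, 691, 778, 634, 563, 684, 582, 1092, 966, 755
Mean correct RT = 7438/10 = 743.8000 ms
Proportion correct = 10/12
IES = 743.8000 / (10/12) = 892.560 ms

892.6 ms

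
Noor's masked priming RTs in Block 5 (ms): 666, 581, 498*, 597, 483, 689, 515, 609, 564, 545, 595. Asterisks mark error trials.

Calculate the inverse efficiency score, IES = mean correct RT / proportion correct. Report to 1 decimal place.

Correct trials (n=10): 666, 581, 597, 483, 689, 515, 609, 564, 545, 595
Mean correct RT = 5844/10 = 584.4000 ms
Proportion correct = 10/11
IES = 584.4000 / (10/11) = 642.840 ms

642.8 ms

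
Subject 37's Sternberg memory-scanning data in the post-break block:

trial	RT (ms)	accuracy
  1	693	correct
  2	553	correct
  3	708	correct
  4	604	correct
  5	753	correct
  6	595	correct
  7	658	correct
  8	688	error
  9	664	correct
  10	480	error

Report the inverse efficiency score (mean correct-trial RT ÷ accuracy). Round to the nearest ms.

Correct trials (n=8): 693, 553, 708, 604, 753, 595, 658, 664
Mean correct RT = 5228/8 = 653.5000 ms
Proportion correct = 8/10
IES = 653.5000 / (8/10) = 816.875 ms

817 ms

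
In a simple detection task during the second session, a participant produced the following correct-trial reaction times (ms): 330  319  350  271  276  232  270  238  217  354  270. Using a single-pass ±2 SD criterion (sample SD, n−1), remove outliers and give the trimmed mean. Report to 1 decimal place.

n = 11, ΣRT = 3127, M = 284.273
Σ(x−M)² = 22530.18; s = √(22530.18/10) = 47.466
Cutoffs: 284.273 ± 2·47.466 → [189.3, 379.2]
No RTs fall outside the cutoffs; all 11 retained. Mean = 3127/11 = 284.273

284.3 ms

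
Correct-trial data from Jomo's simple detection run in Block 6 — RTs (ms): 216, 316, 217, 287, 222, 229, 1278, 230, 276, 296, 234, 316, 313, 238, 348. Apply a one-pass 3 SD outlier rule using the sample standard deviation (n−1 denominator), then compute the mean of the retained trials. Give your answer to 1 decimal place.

267.0 ms

n = 15, ΣRT = 5016, M = 334.400
Σ(x−M)² = 980649.60; s = √(980649.60/14) = 264.663
Cutoffs: 334.400 ± 3·264.663 → [-459.6, 1128.4]
Outside: 1278 → excluded.
Retained (n=14): Σ = 3738, mean = 3738/14 = 267.000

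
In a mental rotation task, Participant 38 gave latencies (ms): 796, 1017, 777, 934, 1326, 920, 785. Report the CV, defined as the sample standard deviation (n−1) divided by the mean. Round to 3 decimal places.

n = 7, Σ = 6555, M = 936.4286
Σ(x−M)² = 226601.714; s = √(226601.714/6) = 194.3372
CV = 194.3372 / 936.4286 = 0.20753

0.208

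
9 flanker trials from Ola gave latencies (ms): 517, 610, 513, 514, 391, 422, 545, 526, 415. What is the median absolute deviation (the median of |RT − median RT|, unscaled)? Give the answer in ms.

Sorted: 391, 415, 422, 513, 514, 517, 526, 545, 610 → median = 514
|x − 514|: 3, 96, 1, 0, 123, 92, 31, 12, 99
Sorted deviations: 0, 1, 3, 12, 31, 92, 96, 99, 123 → MAD = 31

31 ms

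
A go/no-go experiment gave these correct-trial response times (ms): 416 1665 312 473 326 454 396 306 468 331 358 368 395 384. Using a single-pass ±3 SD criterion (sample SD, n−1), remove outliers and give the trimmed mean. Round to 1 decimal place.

n = 14, ΣRT = 6652, M = 475.143
Σ(x−M)² = 1564201.71; s = √(1564201.71/13) = 346.876
Cutoffs: 475.143 ± 3·346.876 → [-565.5, 1515.8]
Outside: 1665 → excluded.
Retained (n=13): Σ = 4987, mean = 4987/13 = 383.615

383.6 ms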